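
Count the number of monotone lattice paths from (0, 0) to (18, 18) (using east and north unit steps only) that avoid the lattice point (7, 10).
Number of paths = 7605216564

Total paths from (0, 0) to (18, 18): C(36, 18) = 9075135300. Paths through (7, 10): (paths (0, 0) → (7, 10)) × (paths (7, 10) → (18, 18)) = C(17, 7) · C(19, 11) = 19448 · 75582 = 1469918736. Avoidance count = 9075135300 − 1469918736 = 7605216564.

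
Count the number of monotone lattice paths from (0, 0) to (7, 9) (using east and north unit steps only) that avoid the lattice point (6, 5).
Number of paths = 9130

Total paths from (0, 0) to (7, 9): C(16, 7) = 11440. Paths through (6, 5): (paths (0, 0) → (6, 5)) × (paths (6, 5) → (7, 9)) = C(11, 6) · C(5, 1) = 462 · 5 = 2310. Avoidance count = 11440 − 2310 = 9130.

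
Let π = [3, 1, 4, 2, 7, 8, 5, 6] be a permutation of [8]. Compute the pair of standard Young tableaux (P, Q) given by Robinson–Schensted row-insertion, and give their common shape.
P = [1, 2, 5, 6] / [3, 4, 7, 8];  Q = [1, 3, 5, 6] / [2, 4, 7, 8];  common shape = (4, 4)

Row-insert the values π_1, π_2, … into P one at a time, bumping the leftmost entry strictly greater than the inserted value down to the next row. The recording tableau Q records, in position (i, j), the step at which that cell was added to P.
  Insert 3 (step 1): P = [3];  Q = [1]
  Insert 1 (step 2): P = [1] / [3];  Q = [1] / [2]
  Insert 4 (step 3): P = [1, 4] / [3];  Q = [1, 3] / [2]
  Insert 2 (step 4): P = [1, 2] / [3, 4];  Q = [1, 3] / [2, 4]
  Insert 7 (step 5): P = [1, 2, 7] / [3, 4];  Q = [1, 3, 5] / [2, 4]
  Insert 8 (step 6): P = [1, 2, 7, 8] / [3, 4];  Q = [1, 3, 5, 6] / [2, 4]
  Insert 5 (step 7): P = [1, 2, 5, 8] / [3, 4, 7];  Q = [1, 3, 5, 6] / [2, 4, 7]
  Insert 6 (step 8): P = [1, 2, 5, 6] / [3, 4, 7, 8];  Q = [1, 3, 5, 6] / [2, 4, 7, 8]
Final shape: (4, 4).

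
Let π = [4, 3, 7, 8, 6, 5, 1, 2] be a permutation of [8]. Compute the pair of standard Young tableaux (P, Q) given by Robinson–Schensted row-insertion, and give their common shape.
P = [1, 2, 8] / [3, 5] / [4, 6] / [7];  Q = [1, 3, 4] / [2, 5] / [6, 8] / [7];  common shape = (3, 2, 2, 1)

Row-insert the values π_1, π_2, … into P one at a time, bumping the leftmost entry strictly greater than the inserted value down to the next row. The recording tableau Q records, in position (i, j), the step at which that cell was added to P.
  Insert 4 (step 1): P = [4];  Q = [1]
  Insert 3 (step 2): P = [3] / [4];  Q = [1] / [2]
  Insert 7 (step 3): P = [3, 7] / [4];  Q = [1, 3] / [2]
  Insert 8 (step 4): P = [3, 7, 8] / [4];  Q = [1, 3, 4] / [2]
  Insert 6 (step 5): P = [3, 6, 8] / [4, 7];  Q = [1, 3, 4] / [2, 5]
  Insert 5 (step 6): P = [3, 5, 8] / [4, 6] / [7];  Q = [1, 3, 4] / [2, 5] / [6]
  Insert 1 (step 7): P = [1, 5, 8] / [3, 6] / [4] / [7];  Q = [1, 3, 4] / [2, 5] / [6] / [7]
  Insert 2 (step 8): P = [1, 2, 8] / [3, 5] / [4, 6] / [7];  Q = [1, 3, 4] / [2, 5] / [6, 8] / [7]
Final shape: (3, 2, 2, 1).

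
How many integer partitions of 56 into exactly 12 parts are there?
p(56, 12 parts) = 42333

Partitions of n into exactly k parts are in bijection with partitions of n − k into at most k parts (subtract 1 from each part). So p(56, exactly 12) = p(44, parts ≤ 12). Computing via the recurrence p(m, j) = p(m, j−1) + p(m−j, j) gives 42333.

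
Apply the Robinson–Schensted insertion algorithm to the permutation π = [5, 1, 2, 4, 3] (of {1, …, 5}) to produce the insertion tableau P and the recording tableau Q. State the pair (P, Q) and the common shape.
P = [1, 2, 3] / [4] / [5];  Q = [1, 3, 4] / [2] / [5];  common shape = (3, 1, 1)

Row-insert the values π_1, π_2, … into P one at a time, bumping the leftmost entry strictly greater than the inserted value down to the next row. The recording tableau Q records, in position (i, j), the step at which that cell was added to P.
  Insert 5 (step 1): P = [5];  Q = [1]
  Insert 1 (step 2): P = [1] / [5];  Q = [1] / [2]
  Insert 2 (step 3): P = [1, 2] / [5];  Q = [1, 3] / [2]
  Insert 4 (step 4): P = [1, 2, 4] / [5];  Q = [1, 3, 4] / [2]
  Insert 3 (step 5): P = [1, 2, 3] / [4] / [5];  Q = [1, 3, 4] / [2] / [5]
Final shape: (3, 1, 1).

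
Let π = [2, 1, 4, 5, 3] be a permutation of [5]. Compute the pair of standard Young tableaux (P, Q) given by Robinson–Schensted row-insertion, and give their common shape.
P = [1, 3, 5] / [2, 4];  Q = [1, 3, 4] / [2, 5];  common shape = (3, 2)

Row-insert the values π_1, π_2, … into P one at a time, bumping the leftmost entry strictly greater than the inserted value down to the next row. The recording tableau Q records, in position (i, j), the step at which that cell was added to P.
  Insert 2 (step 1): P = [2];  Q = [1]
  Insert 1 (step 2): P = [1] / [2];  Q = [1] / [2]
  Insert 4 (step 3): P = [1, 4] / [2];  Q = [1, 3] / [2]
  Insert 5 (step 4): P = [1, 4, 5] / [2];  Q = [1, 3, 4] / [2]
  Insert 3 (step 5): P = [1, 3, 5] / [2, 4];  Q = [1, 3, 4] / [2, 5]
Final shape: (3, 2).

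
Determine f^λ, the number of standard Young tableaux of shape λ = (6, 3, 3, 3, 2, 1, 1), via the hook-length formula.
# SYT of shape (6, 3, 3, 3, 2, 1, 1) = 27713400

Hook-length formula: f^λ = n! / Π hook(c), product over all cells c of the Young diagram. For λ = (6, 3, 3, 3, 2, 1, 1), n = 19 boxes. Hook lengths by row (left-to-right, top-to-bottom): [12, 9, 7, 3, 2, 1]; [8, 5, 3]; [7, 4, 2]; [6, 3, 1]; [4, 1]; [2]; [1]. Product of hooks = 4389396480. So f^λ = 19! / 4389396480 = 121645100408832000 / 4389396480 = 27713400.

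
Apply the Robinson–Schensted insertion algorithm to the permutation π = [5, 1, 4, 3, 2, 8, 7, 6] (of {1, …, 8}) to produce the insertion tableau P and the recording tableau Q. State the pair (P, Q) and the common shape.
P = [1, 2, 6] / [3, 7] / [4, 8] / [5];  Q = [1, 3, 6] / [2, 7] / [4, 8] / [5];  common shape = (3, 2, 2, 1)

Row-insert the values π_1, π_2, … into P one at a time, bumping the leftmost entry strictly greater than the inserted value down to the next row. The recording tableau Q records, in position (i, j), the step at which that cell was added to P.
  Insert 5 (step 1): P = [5];  Q = [1]
  Insert 1 (step 2): P = [1] / [5];  Q = [1] / [2]
  Insert 4 (step 3): P = [1, 4] / [5];  Q = [1, 3] / [2]
  Insert 3 (step 4): P = [1, 3] / [4] / [5];  Q = [1, 3] / [2] / [4]
  Insert 2 (step 5): P = [1, 2] / [3] / [4] / [5];  Q = [1, 3] / [2] / [4] / [5]
  Insert 8 (step 6): P = [1, 2, 8] / [3] / [4] / [5];  Q = [1, 3, 6] / [2] / [4] / [5]
  Insert 7 (step 7): P = [1, 2, 7] / [3, 8] / [4] / [5];  Q = [1, 3, 6] / [2, 7] / [4] / [5]
  Insert 6 (step 8): P = [1, 2, 6] / [3, 7] / [4, 8] / [5];  Q = [1, 3, 6] / [2, 7] / [4, 8] / [5]
Final shape: (3, 2, 2, 1).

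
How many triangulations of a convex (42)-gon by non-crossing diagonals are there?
C_40 = 2622127042276492108820

These polygon triangulations are counted by the Catalan number C_n = (1/(n + 1)) · C(2n, n). For n = 40: C_40 = (1/41) · C(80, 40) = 107507208733336176461620/41 = 2622127042276492108820.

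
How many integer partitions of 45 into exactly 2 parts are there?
p(45, 2 parts) = 22

Partitions of n into exactly k parts are in bijection with partitions of n − k into at most k parts (subtract 1 from each part). So p(45, exactly 2) = p(43, parts ≤ 2). Computing via the recurrence p(m, j) = p(m, j−1) + p(m−j, j) gives 22.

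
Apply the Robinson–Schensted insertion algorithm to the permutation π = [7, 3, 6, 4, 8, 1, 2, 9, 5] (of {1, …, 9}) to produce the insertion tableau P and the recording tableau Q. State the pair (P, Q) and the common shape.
P = [1, 2, 5, 9] / [3, 4, 8] / [6] / [7];  Q = [1, 3, 5, 8] / [2, 7, 9] / [4] / [6];  common shape = (4, 3, 1, 1)

Row-insert the values π_1, π_2, … into P one at a time, bumping the leftmost entry strictly greater than the inserted value down to the next row. The recording tableau Q records, in position (i, j), the step at which that cell was added to P.
  Insert 7 (step 1): P = [7];  Q = [1]
  Insert 3 (step 2): P = [3] / [7];  Q = [1] / [2]
  Insert 6 (step 3): P = [3, 6] / [7];  Q = [1, 3] / [2]
  Insert 4 (step 4): P = [3, 4] / [6] / [7];  Q = [1, 3] / [2] / [4]
  Insert 8 (step 5): P = [3, 4, 8] / [6] / [7];  Q = [1, 3, 5] / [2] / [4]
  Insert 1 (step 6): P = [1, 4, 8] / [3] / [6] / [7];  Q = [1, 3, 5] / [2] / [4] / [6]
  Insert 2 (step 7): P = [1, 2, 8] / [3, 4] / [6] / [7];  Q = [1, 3, 5] / [2, 7] / [4] / [6]
  Insert 9 (step 8): P = [1, 2, 8, 9] / [3, 4] / [6] / [7];  Q = [1, 3, 5, 8] / [2, 7] / [4] / [6]
  Insert 5 (step 9): P = [1, 2, 5, 9] / [3, 4, 8] / [6] / [7];  Q = [1, 3, 5, 8] / [2, 7, 9] / [4] / [6]
Final shape: (4, 3, 1, 1).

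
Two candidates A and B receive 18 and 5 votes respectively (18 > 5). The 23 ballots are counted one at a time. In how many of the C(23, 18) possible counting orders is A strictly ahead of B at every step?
Strict-lead orderings = 19019

Total orderings of the 23 votes with 18 for A: C(23, 18) = 33649. By the Bertrand ballot formula (Cycle Lemma / reflection principle), the number of orderings in which A is strictly ahead of B throughout is (p − q)/(p + q) · C(p + q, p) = (18 − 5)/(18 + 5) · 33649 = 19019.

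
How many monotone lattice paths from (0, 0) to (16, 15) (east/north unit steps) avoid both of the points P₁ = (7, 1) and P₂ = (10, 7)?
Number of paths = 237618347

Inclusion–exclusion. Total paths: C(31, 16) = 300540195. Through P₁: C(8, 7)·C(23, 9) = 6537520. Through P₂: C(17, 10)·C(14, 6) = 58402344. Since P₁ is strictly southwest of P₂, a monotone path through both must visit P₁ then P₂; paths through both = C(8, 7)·C(9, 3)·C(14, 6) = 2018016. Avoid both = 300540195 − 6537520 − 58402344 + 2018016 = 237618347.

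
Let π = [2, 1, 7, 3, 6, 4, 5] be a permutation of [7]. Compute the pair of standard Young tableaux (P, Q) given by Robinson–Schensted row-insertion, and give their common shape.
P = [1, 3, 4, 5] / [2, 6] / [7];  Q = [1, 3, 5, 7] / [2, 4] / [6];  common shape = (4, 2, 1)

Row-insert the values π_1, π_2, … into P one at a time, bumping the leftmost entry strictly greater than the inserted value down to the next row. The recording tableau Q records, in position (i, j), the step at which that cell was added to P.
  Insert 2 (step 1): P = [2];  Q = [1]
  Insert 1 (step 2): P = [1] / [2];  Q = [1] / [2]
  Insert 7 (step 3): P = [1, 7] / [2];  Q = [1, 3] / [2]
  Insert 3 (step 4): P = [1, 3] / [2, 7];  Q = [1, 3] / [2, 4]
  Insert 6 (step 5): P = [1, 3, 6] / [2, 7];  Q = [1, 3, 5] / [2, 4]
  Insert 4 (step 6): P = [1, 3, 4] / [2, 6] / [7];  Q = [1, 3, 5] / [2, 4] / [6]
  Insert 5 (step 7): P = [1, 3, 4, 5] / [2, 6] / [7];  Q = [1, 3, 5, 7] / [2, 4] / [6]
Final shape: (4, 2, 1).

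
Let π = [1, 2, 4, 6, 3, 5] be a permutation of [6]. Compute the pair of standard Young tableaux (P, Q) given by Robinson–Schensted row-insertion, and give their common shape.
P = [1, 2, 3, 5] / [4, 6];  Q = [1, 2, 3, 4] / [5, 6];  common shape = (4, 2)

Row-insert the values π_1, π_2, … into P one at a time, bumping the leftmost entry strictly greater than the inserted value down to the next row. The recording tableau Q records, in position (i, j), the step at which that cell was added to P.
  Insert 1 (step 1): P = [1];  Q = [1]
  Insert 2 (step 2): P = [1, 2];  Q = [1, 2]
  Insert 4 (step 3): P = [1, 2, 4];  Q = [1, 2, 3]
  Insert 6 (step 4): P = [1, 2, 4, 6];  Q = [1, 2, 3, 4]
  Insert 3 (step 5): P = [1, 2, 3, 6] / [4];  Q = [1, 2, 3, 4] / [5]
  Insert 5 (step 6): P = [1, 2, 3, 5] / [4, 6];  Q = [1, 2, 3, 4] / [5, 6]
Final shape: (4, 2).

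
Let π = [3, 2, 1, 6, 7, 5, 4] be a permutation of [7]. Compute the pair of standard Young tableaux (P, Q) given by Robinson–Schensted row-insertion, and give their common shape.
P = [1, 4, 7] / [2, 5] / [3, 6];  Q = [1, 4, 5] / [2, 6] / [3, 7];  common shape = (3, 2, 2)

Row-insert the values π_1, π_2, … into P one at a time, bumping the leftmost entry strictly greater than the inserted value down to the next row. The recording tableau Q records, in position (i, j), the step at which that cell was added to P.
  Insert 3 (step 1): P = [3];  Q = [1]
  Insert 2 (step 2): P = [2] / [3];  Q = [1] / [2]
  Insert 1 (step 3): P = [1] / [2] / [3];  Q = [1] / [2] / [3]
  Insert 6 (step 4): P = [1, 6] / [2] / [3];  Q = [1, 4] / [2] / [3]
  Insert 7 (step 5): P = [1, 6, 7] / [2] / [3];  Q = [1, 4, 5] / [2] / [3]
  Insert 5 (step 6): P = [1, 5, 7] / [2, 6] / [3];  Q = [1, 4, 5] / [2, 6] / [3]
  Insert 4 (step 7): P = [1, 4, 7] / [2, 5] / [3, 6];  Q = [1, 4, 5] / [2, 6] / [3, 7]
Final shape: (3, 2, 2).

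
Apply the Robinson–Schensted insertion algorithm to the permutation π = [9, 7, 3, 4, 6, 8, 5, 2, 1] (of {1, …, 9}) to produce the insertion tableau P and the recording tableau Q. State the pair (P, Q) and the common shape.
P = [1, 4, 5, 8] / [2] / [3] / [6] / [7] / [9];  Q = [1, 4, 5, 6] / [2] / [3] / [7] / [8] / [9];  common shape = (4, 1, 1, 1, 1, 1)

Row-insert the values π_1, π_2, … into P one at a time, bumping the leftmost entry strictly greater than the inserted value down to the next row. The recording tableau Q records, in position (i, j), the step at which that cell was added to P.
  Insert 9 (step 1): P = [9];  Q = [1]
  Insert 7 (step 2): P = [7] / [9];  Q = [1] / [2]
  Insert 3 (step 3): P = [3] / [7] / [9];  Q = [1] / [2] / [3]
  Insert 4 (step 4): P = [3, 4] / [7] / [9];  Q = [1, 4] / [2] / [3]
  Insert 6 (step 5): P = [3, 4, 6] / [7] / [9];  Q = [1, 4, 5] / [2] / [3]
  Insert 8 (step 6): P = [3, 4, 6, 8] / [7] / [9];  Q = [1, 4, 5, 6] / [2] / [3]
  Insert 5 (step 7): P = [3, 4, 5, 8] / [6] / [7] / [9];  Q = [1, 4, 5, 6] / [2] / [3] / [7]
  Insert 2 (step 8): P = [2, 4, 5, 8] / [3] / [6] / [7] / [9];  Q = [1, 4, 5, 6] / [2] / [3] / [7] / [8]
  Insert 1 (step 9): P = [1, 4, 5, 8] / [2] / [3] / [6] / [7] / [9];  Q = [1, 4, 5, 6] / [2] / [3] / [7] / [8] / [9]
Final shape: (4, 1, 1, 1, 1, 1).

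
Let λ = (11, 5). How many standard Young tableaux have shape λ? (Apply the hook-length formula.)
# SYT of shape (11, 5) = 2548

Hook-length formula: f^λ = n! / Π hook(c), product over all cells c of the Young diagram. For λ = (11, 5), n = 16 boxes. Hook lengths by row (left-to-right, top-to-bottom): [12, 11, 10, 9, 8, 6, 5, 4, 3, 2, 1]; [5, 4, 3, 2, 1]. Product of hooks = 8211456000. So f^λ = 16! / 8211456000 = 20922789888000 / 8211456000 = 2548.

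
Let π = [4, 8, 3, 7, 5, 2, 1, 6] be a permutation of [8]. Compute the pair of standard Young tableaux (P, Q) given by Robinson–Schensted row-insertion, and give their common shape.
P = [1, 5, 6] / [2, 7] / [3] / [4] / [8];  Q = [1, 2, 8] / [3, 4] / [5] / [6] / [7];  common shape = (3, 2, 1, 1, 1)

Row-insert the values π_1, π_2, … into P one at a time, bumping the leftmost entry strictly greater than the inserted value down to the next row. The recording tableau Q records, in position (i, j), the step at which that cell was added to P.
  Insert 4 (step 1): P = [4];  Q = [1]
  Insert 8 (step 2): P = [4, 8];  Q = [1, 2]
  Insert 3 (step 3): P = [3, 8] / [4];  Q = [1, 2] / [3]
  Insert 7 (step 4): P = [3, 7] / [4, 8];  Q = [1, 2] / [3, 4]
  Insert 5 (step 5): P = [3, 5] / [4, 7] / [8];  Q = [1, 2] / [3, 4] / [5]
  Insert 2 (step 6): P = [2, 5] / [3, 7] / [4] / [8];  Q = [1, 2] / [3, 4] / [5] / [6]
  Insert 1 (step 7): P = [1, 5] / [2, 7] / [3] / [4] / [8];  Q = [1, 2] / [3, 4] / [5] / [6] / [7]
  Insert 6 (step 8): P = [1, 5, 6] / [2, 7] / [3] / [4] / [8];  Q = [1, 2, 8] / [3, 4] / [5] / [6] / [7]
Final shape: (3, 2, 1, 1, 1).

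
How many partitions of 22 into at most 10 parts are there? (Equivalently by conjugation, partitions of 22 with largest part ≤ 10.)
p(22, parts ≤ 10) = 807

Use the recurrence p(n, m) = p(n, m−1) + p(n−m, m): either the largest part is < m (count p(n, m−1)) or the largest part is exactly m (remove one copy of m, count p(n−m, m)). With p(0, ·) = 1 this gives p(22, parts ≤ 10) = 807. (By conjugating Young diagrams, this also counts partitions of 22 into at most 10 parts.)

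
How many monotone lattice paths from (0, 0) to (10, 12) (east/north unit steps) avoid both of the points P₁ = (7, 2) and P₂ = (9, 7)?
Number of paths = 572246

Inclusion–exclusion. Total paths: C(22, 10) = 646646. Through P₁: C(9, 7)·C(13, 3) = 10296. Through P₂: C(16, 9)·C(6, 1) = 68640. Since P₁ is strictly southwest of P₂, a monotone path through both must visit P₁ then P₂; paths through both = C(9, 7)·C(7, 2)·C(6, 1) = 4536. Avoid both = 646646 − 10296 − 68640 + 4536 = 572246.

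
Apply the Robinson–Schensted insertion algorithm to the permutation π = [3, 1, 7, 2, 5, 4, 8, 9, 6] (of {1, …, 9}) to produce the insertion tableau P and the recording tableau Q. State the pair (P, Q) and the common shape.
P = [1, 2, 4, 6, 9] / [3, 5, 8] / [7];  Q = [1, 3, 5, 7, 8] / [2, 4, 9] / [6];  common shape = (5, 3, 1)

Row-insert the values π_1, π_2, … into P one at a time, bumping the leftmost entry strictly greater than the inserted value down to the next row. The recording tableau Q records, in position (i, j), the step at which that cell was added to P.
  Insert 3 (step 1): P = [3];  Q = [1]
  Insert 1 (step 2): P = [1] / [3];  Q = [1] / [2]
  Insert 7 (step 3): P = [1, 7] / [3];  Q = [1, 3] / [2]
  Insert 2 (step 4): P = [1, 2] / [3, 7];  Q = [1, 3] / [2, 4]
  Insert 5 (step 5): P = [1, 2, 5] / [3, 7];  Q = [1, 3, 5] / [2, 4]
  Insert 4 (step 6): P = [1, 2, 4] / [3, 5] / [7];  Q = [1, 3, 5] / [2, 4] / [6]
  Insert 8 (step 7): P = [1, 2, 4, 8] / [3, 5] / [7];  Q = [1, 3, 5, 7] / [2, 4] / [6]
  Insert 9 (step 8): P = [1, 2, 4, 8, 9] / [3, 5] / [7];  Q = [1, 3, 5, 7, 8] / [2, 4] / [6]
  Insert 6 (step 9): P = [1, 2, 4, 6, 9] / [3, 5, 8] / [7];  Q = [1, 3, 5, 7, 8] / [2, 4, 9] / [6]
Final shape: (5, 3, 1).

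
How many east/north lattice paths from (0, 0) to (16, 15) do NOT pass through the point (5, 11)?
Number of paths = 294577875

Total paths from (0, 0) to (16, 15): C(31, 16) = 300540195. Paths through (5, 11): (paths (0, 0) → (5, 11)) × (paths (5, 11) → (16, 15)) = C(16, 5) · C(15, 11) = 4368 · 1365 = 5962320. Avoidance count = 300540195 − 5962320 = 294577875.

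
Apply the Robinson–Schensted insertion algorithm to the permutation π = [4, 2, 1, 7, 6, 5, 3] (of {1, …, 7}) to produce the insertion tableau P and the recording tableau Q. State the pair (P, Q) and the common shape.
P = [1, 3] / [2, 5] / [4, 6] / [7];  Q = [1, 4] / [2, 5] / [3, 6] / [7];  common shape = (2, 2, 2, 1)

Row-insert the values π_1, π_2, … into P one at a time, bumping the leftmost entry strictly greater than the inserted value down to the next row. The recording tableau Q records, in position (i, j), the step at which that cell was added to P.
  Insert 4 (step 1): P = [4];  Q = [1]
  Insert 2 (step 2): P = [2] / [4];  Q = [1] / [2]
  Insert 1 (step 3): P = [1] / [2] / [4];  Q = [1] / [2] / [3]
  Insert 7 (step 4): P = [1, 7] / [2] / [4];  Q = [1, 4] / [2] / [3]
  Insert 6 (step 5): P = [1, 6] / [2, 7] / [4];  Q = [1, 4] / [2, 5] / [3]
  Insert 5 (step 6): P = [1, 5] / [2, 6] / [4, 7];  Q = [1, 4] / [2, 5] / [3, 6]
  Insert 3 (step 7): P = [1, 3] / [2, 5] / [4, 6] / [7];  Q = [1, 4] / [2, 5] / [3, 6] / [7]
Final shape: (2, 2, 2, 1).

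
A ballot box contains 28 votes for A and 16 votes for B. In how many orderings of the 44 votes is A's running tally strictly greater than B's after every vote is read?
Strict-lead orderings = 113649492522

Total orderings of the 44 votes with 28 for A: C(44, 28) = 416714805914. By the Bertrand ballot formula (Cycle Lemma / reflection principle), the number of orderings in which A is strictly ahead of B throughout is (p − q)/(p + q) · C(p + q, p) = (28 − 16)/(28 + 16) · 416714805914 = 113649492522.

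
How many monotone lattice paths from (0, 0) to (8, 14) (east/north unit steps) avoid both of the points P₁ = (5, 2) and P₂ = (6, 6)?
Number of paths = 273360

Inclusion–exclusion. Total paths: C(22, 8) = 319770. Through P₁: C(7, 5)·C(15, 3) = 9555. Through P₂: C(12, 6)·C(10, 2) = 41580. Since P₁ is strictly southwest of P₂, a monotone path through both must visit P₁ then P₂; paths through both = C(7, 5)·C(5, 1)·C(10, 2) = 4725. Avoid both = 319770 − 9555 − 41580 + 4725 = 273360.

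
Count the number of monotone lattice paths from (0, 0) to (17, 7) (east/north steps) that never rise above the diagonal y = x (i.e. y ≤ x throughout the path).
Number of paths = 211508

By the reflection principle (André's argument), the number of monotone paths to (17, 7) with n ≤ m that never go above y = x is C(24, 17) − C(24, 18) = 346104 − 134596 = 211508.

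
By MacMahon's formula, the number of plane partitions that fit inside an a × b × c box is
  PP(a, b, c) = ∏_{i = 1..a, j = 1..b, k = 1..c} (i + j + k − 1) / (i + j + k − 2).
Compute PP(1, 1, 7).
PP(1, 1, 7) = 8

Evaluate the triple product over i = 1..1, j = 1..1, k = 1..7. The factors are (2/1) · (3/2) · (4/3) · (5/4) · (6/5) · (7/6) · (8/7). The numerators and denominators telescope so the product is an integer; carrying out the multiplication exactly gives PP(1, 1, 7) = 8.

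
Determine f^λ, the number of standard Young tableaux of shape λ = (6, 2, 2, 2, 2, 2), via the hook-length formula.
# SYT of shape (6, 2, 2, 2, 2, 2) = 91728

Hook-length formula: f^λ = n! / Π hook(c), product over all cells c of the Young diagram. For λ = (6, 2, 2, 2, 2, 2), n = 16 boxes. Hook lengths by row (left-to-right, top-to-bottom): [11, 10, 4, 3, 2, 1]; [6, 5]; [5, 4]; [4, 3]; [3, 2]; [2, 1]. Product of hooks = 228096000. So f^λ = 16! / 228096000 = 20922789888000 / 228096000 = 91728.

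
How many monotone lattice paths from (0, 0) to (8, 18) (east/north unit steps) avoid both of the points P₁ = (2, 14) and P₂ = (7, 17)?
Number of paths = 858307

Inclusion–exclusion. Total paths: C(26, 8) = 1562275. Through P₁: C(16, 2)·C(10, 6) = 25200. Through P₂: C(24, 7)·C(2, 1) = 692208. Since P₁ is strictly southwest of P₂, a monotone path through both must visit P₁ then P₂; paths through both = C(16, 2)·C(8, 5)·C(2, 1) = 13440. Avoid both = 1562275 − 25200 − 692208 + 13440 = 858307.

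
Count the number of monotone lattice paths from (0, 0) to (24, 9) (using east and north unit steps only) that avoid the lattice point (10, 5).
Number of paths = 29377920

Total paths from (0, 0) to (24, 9): C(33, 24) = 38567100. Paths through (10, 5): (paths (0, 0) → (10, 5)) × (paths (10, 5) → (24, 9)) = C(15, 10) · C(18, 14) = 3003 · 3060 = 9189180. Avoidance count = 38567100 − 9189180 = 29377920.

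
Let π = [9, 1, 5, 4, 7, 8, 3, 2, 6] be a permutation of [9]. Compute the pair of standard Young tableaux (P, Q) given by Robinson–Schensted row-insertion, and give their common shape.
P = [1, 2, 6, 8] / [3, 7] / [4] / [5] / [9];  Q = [1, 3, 5, 6] / [2, 9] / [4] / [7] / [8];  common shape = (4, 2, 1, 1, 1)

Row-insert the values π_1, π_2, … into P one at a time, bumping the leftmost entry strictly greater than the inserted value down to the next row. The recording tableau Q records, in position (i, j), the step at which that cell was added to P.
  Insert 9 (step 1): P = [9];  Q = [1]
  Insert 1 (step 2): P = [1] / [9];  Q = [1] / [2]
  Insert 5 (step 3): P = [1, 5] / [9];  Q = [1, 3] / [2]
  Insert 4 (step 4): P = [1, 4] / [5] / [9];  Q = [1, 3] / [2] / [4]
  Insert 7 (step 5): P = [1, 4, 7] / [5] / [9];  Q = [1, 3, 5] / [2] / [4]
  Insert 8 (step 6): P = [1, 4, 7, 8] / [5] / [9];  Q = [1, 3, 5, 6] / [2] / [4]
  Insert 3 (step 7): P = [1, 3, 7, 8] / [4] / [5] / [9];  Q = [1, 3, 5, 6] / [2] / [4] / [7]
  Insert 2 (step 8): P = [1, 2, 7, 8] / [3] / [4] / [5] / [9];  Q = [1, 3, 5, 6] / [2] / [4] / [7] / [8]
  Insert 6 (step 9): P = [1, 2, 6, 8] / [3, 7] / [4] / [5] / [9];  Q = [1, 3, 5, 6] / [2, 9] / [4] / [7] / [8]
Final shape: (4, 2, 1, 1, 1).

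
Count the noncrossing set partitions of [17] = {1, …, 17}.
C_17 = 129644790

These noncrossing partitions are counted by the Catalan number C_n = (1/(n + 1)) · C(2n, n). For n = 17: C_17 = (1/18) · C(34, 17) = 2333606220/18 = 129644790.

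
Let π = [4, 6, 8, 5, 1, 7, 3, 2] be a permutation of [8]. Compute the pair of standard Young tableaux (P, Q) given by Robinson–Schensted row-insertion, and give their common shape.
P = [1, 2, 7] / [3, 5] / [4, 8] / [6];  Q = [1, 2, 3] / [4, 6] / [5, 7] / [8];  common shape = (3, 2, 2, 1)

Row-insert the values π_1, π_2, … into P one at a time, bumping the leftmost entry strictly greater than the inserted value down to the next row. The recording tableau Q records, in position (i, j), the step at which that cell was added to P.
  Insert 4 (step 1): P = [4];  Q = [1]
  Insert 6 (step 2): P = [4, 6];  Q = [1, 2]
  Insert 8 (step 3): P = [4, 6, 8];  Q = [1, 2, 3]
  Insert 5 (step 4): P = [4, 5, 8] / [6];  Q = [1, 2, 3] / [4]
  Insert 1 (step 5): P = [1, 5, 8] / [4] / [6];  Q = [1, 2, 3] / [4] / [5]
  Insert 7 (step 6): P = [1, 5, 7] / [4, 8] / [6];  Q = [1, 2, 3] / [4, 6] / [5]
  Insert 3 (step 7): P = [1, 3, 7] / [4, 5] / [6, 8];  Q = [1, 2, 3] / [4, 6] / [5, 7]
  Insert 2 (step 8): P = [1, 2, 7] / [3, 5] / [4, 8] / [6];  Q = [1, 2, 3] / [4, 6] / [5, 7] / [8]
Final shape: (3, 2, 2, 1).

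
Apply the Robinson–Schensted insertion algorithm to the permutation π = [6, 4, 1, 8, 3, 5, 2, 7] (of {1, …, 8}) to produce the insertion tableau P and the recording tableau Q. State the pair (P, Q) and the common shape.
P = [1, 2, 5, 7] / [3, 8] / [4] / [6];  Q = [1, 4, 6, 8] / [2, 5] / [3] / [7];  common shape = (4, 2, 1, 1)

Row-insert the values π_1, π_2, … into P one at a time, bumping the leftmost entry strictly greater than the inserted value down to the next row. The recording tableau Q records, in position (i, j), the step at which that cell was added to P.
  Insert 6 (step 1): P = [6];  Q = [1]
  Insert 4 (step 2): P = [4] / [6];  Q = [1] / [2]
  Insert 1 (step 3): P = [1] / [4] / [6];  Q = [1] / [2] / [3]
  Insert 8 (step 4): P = [1, 8] / [4] / [6];  Q = [1, 4] / [2] / [3]
  Insert 3 (step 5): P = [1, 3] / [4, 8] / [6];  Q = [1, 4] / [2, 5] / [3]
  Insert 5 (step 6): P = [1, 3, 5] / [4, 8] / [6];  Q = [1, 4, 6] / [2, 5] / [3]
  Insert 2 (step 7): P = [1, 2, 5] / [3, 8] / [4] / [6];  Q = [1, 4, 6] / [2, 5] / [3] / [7]
  Insert 7 (step 8): P = [1, 2, 5, 7] / [3, 8] / [4] / [6];  Q = [1, 4, 6, 8] / [2, 5] / [3] / [7]
Final shape: (4, 2, 1, 1).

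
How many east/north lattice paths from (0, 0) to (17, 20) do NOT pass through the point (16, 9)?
Number of paths = 15880853010

Total paths from (0, 0) to (17, 20): C(37, 17) = 15905368710. Paths through (16, 9): (paths (0, 0) → (16, 9)) × (paths (16, 9) → (17, 20)) = C(25, 16) · C(12, 1) = 2042975 · 12 = 24515700. Avoidance count = 15905368710 − 24515700 = 15880853010.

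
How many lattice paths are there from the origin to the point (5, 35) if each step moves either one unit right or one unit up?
Number of paths = 658008

A monotone lattice path from (0, 0) to (5, 35) consists of 5 east steps and 35 north steps in some order, so it is determined by which 5 of the 40 steps are east. The count is C(40, 5) = 658008.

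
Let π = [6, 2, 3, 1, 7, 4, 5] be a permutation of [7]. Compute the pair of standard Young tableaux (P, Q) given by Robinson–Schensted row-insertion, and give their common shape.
P = [1, 3, 4, 5] / [2, 7] / [6];  Q = [1, 3, 5, 7] / [2, 6] / [4];  common shape = (4, 2, 1)

Row-insert the values π_1, π_2, … into P one at a time, bumping the leftmost entry strictly greater than the inserted value down to the next row. The recording tableau Q records, in position (i, j), the step at which that cell was added to P.
  Insert 6 (step 1): P = [6];  Q = [1]
  Insert 2 (step 2): P = [2] / [6];  Q = [1] / [2]
  Insert 3 (step 3): P = [2, 3] / [6];  Q = [1, 3] / [2]
  Insert 1 (step 4): P = [1, 3] / [2] / [6];  Q = [1, 3] / [2] / [4]
  Insert 7 (step 5): P = [1, 3, 7] / [2] / [6];  Q = [1, 3, 5] / [2] / [4]
  Insert 4 (step 6): P = [1, 3, 4] / [2, 7] / [6];  Q = [1, 3, 5] / [2, 6] / [4]
  Insert 5 (step 7): P = [1, 3, 4, 5] / [2, 7] / [6];  Q = [1, 3, 5, 7] / [2, 6] / [4]
Final shape: (4, 2, 1).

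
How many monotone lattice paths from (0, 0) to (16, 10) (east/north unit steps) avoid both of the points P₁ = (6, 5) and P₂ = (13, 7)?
Number of paths = 2706589

Inclusion–exclusion. Total paths: C(26, 16) = 5311735. Through P₁: C(11, 6)·C(15, 10) = 1387386. Through P₂: C(20, 13)·C(6, 3) = 1550400. Since P₁ is strictly southwest of P₂, a monotone path through both must visit P₁ then P₂; paths through both = C(11, 6)·C(9, 7)·C(6, 3) = 332640. Avoid both = 5311735 − 1387386 − 1550400 + 332640 = 2706589.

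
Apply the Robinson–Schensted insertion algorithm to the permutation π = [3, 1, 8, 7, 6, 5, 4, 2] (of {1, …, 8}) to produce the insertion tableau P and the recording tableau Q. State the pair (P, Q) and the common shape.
P = [1, 2] / [3, 4] / [5] / [6] / [7] / [8];  Q = [1, 3] / [2, 4] / [5] / [6] / [7] / [8];  common shape = (2, 2, 1, 1, 1, 1)

Row-insert the values π_1, π_2, … into P one at a time, bumping the leftmost entry strictly greater than the inserted value down to the next row. The recording tableau Q records, in position (i, j), the step at which that cell was added to P.
  Insert 3 (step 1): P = [3];  Q = [1]
  Insert 1 (step 2): P = [1] / [3];  Q = [1] / [2]
  Insert 8 (step 3): P = [1, 8] / [3];  Q = [1, 3] / [2]
  Insert 7 (step 4): P = [1, 7] / [3, 8];  Q = [1, 3] / [2, 4]
  Insert 6 (step 5): P = [1, 6] / [3, 7] / [8];  Q = [1, 3] / [2, 4] / [5]
  Insert 5 (step 6): P = [1, 5] / [3, 6] / [7] / [8];  Q = [1, 3] / [2, 4] / [5] / [6]
  Insert 4 (step 7): P = [1, 4] / [3, 5] / [6] / [7] / [8];  Q = [1, 3] / [2, 4] / [5] / [6] / [7]
  Insert 2 (step 8): P = [1, 2] / [3, 4] / [5] / [6] / [7] / [8];  Q = [1, 3] / [2, 4] / [5] / [6] / [7] / [8]
Final shape: (2, 2, 1, 1, 1, 1).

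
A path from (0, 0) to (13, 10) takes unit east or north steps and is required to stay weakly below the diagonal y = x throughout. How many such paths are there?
Number of paths = 326876

By the reflection principle (André's argument), the number of monotone paths to (13, 10) with n ≤ m that never go above y = x is C(23, 13) − C(23, 14) = 1144066 − 817190 = 326876.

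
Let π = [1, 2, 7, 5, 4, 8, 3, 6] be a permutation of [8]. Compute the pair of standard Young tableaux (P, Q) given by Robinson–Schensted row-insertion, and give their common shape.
P = [1, 2, 3, 6] / [4, 8] / [5] / [7];  Q = [1, 2, 3, 6] / [4, 8] / [5] / [7];  common shape = (4, 2, 1, 1)

Row-insert the values π_1, π_2, … into P one at a time, bumping the leftmost entry strictly greater than the inserted value down to the next row. The recording tableau Q records, in position (i, j), the step at which that cell was added to P.
  Insert 1 (step 1): P = [1];  Q = [1]
  Insert 2 (step 2): P = [1, 2];  Q = [1, 2]
  Insert 7 (step 3): P = [1, 2, 7];  Q = [1, 2, 3]
  Insert 5 (step 4): P = [1, 2, 5] / [7];  Q = [1, 2, 3] / [4]
  Insert 4 (step 5): P = [1, 2, 4] / [5] / [7];  Q = [1, 2, 3] / [4] / [5]
  Insert 8 (step 6): P = [1, 2, 4, 8] / [5] / [7];  Q = [1, 2, 3, 6] / [4] / [5]
  Insert 3 (step 7): P = [1, 2, 3, 8] / [4] / [5] / [7];  Q = [1, 2, 3, 6] / [4] / [5] / [7]
  Insert 6 (step 8): P = [1, 2, 3, 6] / [4, 8] / [5] / [7];  Q = [1, 2, 3, 6] / [4, 8] / [5] / [7]
Final shape: (4, 2, 1, 1).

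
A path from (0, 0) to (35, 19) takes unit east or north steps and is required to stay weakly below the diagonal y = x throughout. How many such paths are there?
Number of paths = 86723575044015

By the reflection principle (André's argument), the number of monotone paths to (35, 19) with n ≤ m that never go above y = x is C(54, 35) − C(54, 36) = 183649923622620 − 96926348578605 = 86723575044015.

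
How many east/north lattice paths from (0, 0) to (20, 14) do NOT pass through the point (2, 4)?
Number of paths = 1195128990

Total paths from (0, 0) to (20, 14): C(34, 20) = 1391975640. Paths through (2, 4): (paths (0, 0) → (2, 4)) × (paths (2, 4) → (20, 14)) = C(6, 2) · C(28, 18) = 15 · 13123110 = 196846650. Avoidance count = 1391975640 − 196846650 = 1195128990.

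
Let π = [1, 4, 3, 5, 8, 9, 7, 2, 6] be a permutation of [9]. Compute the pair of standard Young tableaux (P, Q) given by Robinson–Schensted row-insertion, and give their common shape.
P = [1, 2, 5, 6, 9] / [3, 7] / [4, 8];  Q = [1, 2, 4, 5, 6] / [3, 7] / [8, 9];  common shape = (5, 2, 2)

Row-insert the values π_1, π_2, … into P one at a time, bumping the leftmost entry strictly greater than the inserted value down to the next row. The recording tableau Q records, in position (i, j), the step at which that cell was added to P.
  Insert 1 (step 1): P = [1];  Q = [1]
  Insert 4 (step 2): P = [1, 4];  Q = [1, 2]
  Insert 3 (step 3): P = [1, 3] / [4];  Q = [1, 2] / [3]
  Insert 5 (step 4): P = [1, 3, 5] / [4];  Q = [1, 2, 4] / [3]
  Insert 8 (step 5): P = [1, 3, 5, 8] / [4];  Q = [1, 2, 4, 5] / [3]
  Insert 9 (step 6): P = [1, 3, 5, 8, 9] / [4];  Q = [1, 2, 4, 5, 6] / [3]
  Insert 7 (step 7): P = [1, 3, 5, 7, 9] / [4, 8];  Q = [1, 2, 4, 5, 6] / [3, 7]
  Insert 2 (step 8): P = [1, 2, 5, 7, 9] / [3, 8] / [4];  Q = [1, 2, 4, 5, 6] / [3, 7] / [8]
  Insert 6 (step 9): P = [1, 2, 5, 6, 9] / [3, 7] / [4, 8];  Q = [1, 2, 4, 5, 6] / [3, 7] / [8, 9]
Final shape: (5, 2, 2).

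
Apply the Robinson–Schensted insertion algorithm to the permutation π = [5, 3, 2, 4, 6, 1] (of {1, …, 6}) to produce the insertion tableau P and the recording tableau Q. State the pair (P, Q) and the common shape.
P = [1, 4, 6] / [2] / [3] / [5];  Q = [1, 4, 5] / [2] / [3] / [6];  common shape = (3, 1, 1, 1)

Row-insert the values π_1, π_2, … into P one at a time, bumping the leftmost entry strictly greater than the inserted value down to the next row. The recording tableau Q records, in position (i, j), the step at which that cell was added to P.
  Insert 5 (step 1): P = [5];  Q = [1]
  Insert 3 (step 2): P = [3] / [5];  Q = [1] / [2]
  Insert 2 (step 3): P = [2] / [3] / [5];  Q = [1] / [2] / [3]
  Insert 4 (step 4): P = [2, 4] / [3] / [5];  Q = [1, 4] / [2] / [3]
  Insert 6 (step 5): P = [2, 4, 6] / [3] / [5];  Q = [1, 4, 5] / [2] / [3]
  Insert 1 (step 6): P = [1, 4, 6] / [2] / [3] / [5];  Q = [1, 4, 5] / [2] / [3] / [6]
Final shape: (3, 1, 1, 1).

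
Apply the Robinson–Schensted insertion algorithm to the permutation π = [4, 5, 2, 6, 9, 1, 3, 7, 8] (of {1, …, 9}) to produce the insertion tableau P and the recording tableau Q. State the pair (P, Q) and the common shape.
P = [1, 3, 6, 7, 8] / [2, 5, 9] / [4];  Q = [1, 2, 4, 5, 9] / [3, 7, 8] / [6];  common shape = (5, 3, 1)

Row-insert the values π_1, π_2, … into P one at a time, bumping the leftmost entry strictly greater than the inserted value down to the next row. The recording tableau Q records, in position (i, j), the step at which that cell was added to P.
  Insert 4 (step 1): P = [4];  Q = [1]
  Insert 5 (step 2): P = [4, 5];  Q = [1, 2]
  Insert 2 (step 3): P = [2, 5] / [4];  Q = [1, 2] / [3]
  Insert 6 (step 4): P = [2, 5, 6] / [4];  Q = [1, 2, 4] / [3]
  Insert 9 (step 5): P = [2, 5, 6, 9] / [4];  Q = [1, 2, 4, 5] / [3]
  Insert 1 (step 6): P = [1, 5, 6, 9] / [2] / [4];  Q = [1, 2, 4, 5] / [3] / [6]
  Insert 3 (step 7): P = [1, 3, 6, 9] / [2, 5] / [4];  Q = [1, 2, 4, 5] / [3, 7] / [6]
  Insert 7 (step 8): P = [1, 3, 6, 7] / [2, 5, 9] / [4];  Q = [1, 2, 4, 5] / [3, 7, 8] / [6]
  Insert 8 (step 9): P = [1, 3, 6, 7, 8] / [2, 5, 9] / [4];  Q = [1, 2, 4, 5, 9] / [3, 7, 8] / [6]
Final shape: (5, 3, 1).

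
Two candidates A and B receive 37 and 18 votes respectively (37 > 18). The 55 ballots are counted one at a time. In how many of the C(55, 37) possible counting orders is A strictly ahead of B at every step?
Strict-lead orderings = 49772989810635

Total orderings of the 55 votes with 37 for A: C(55, 37) = 144079707346575. By the Bertrand ballot formula (Cycle Lemma / reflection principle), the number of orderings in which A is strictly ahead of B throughout is (p − q)/(p + q) · C(p + q, p) = (37 − 18)/(37 + 18) · 144079707346575 = 49772989810635.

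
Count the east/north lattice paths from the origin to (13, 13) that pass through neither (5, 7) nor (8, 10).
Number of paths = 6458816

Inclusion–exclusion. Total paths: C(26, 13) = 10400600. Through P₁: C(12, 5)·C(14, 8) = 2378376. Through P₂: C(18, 8)·C(8, 5) = 2450448. Since P₁ is strictly southwest of P₂, a monotone path through both must visit P₁ then P₂; paths through both = C(12, 5)·C(6, 3)·C(8, 5) = 887040. Avoid both = 10400600 − 2378376 − 2450448 + 887040 = 6458816.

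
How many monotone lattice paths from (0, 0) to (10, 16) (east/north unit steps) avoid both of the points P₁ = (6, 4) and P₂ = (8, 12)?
Number of paths = 3181735

Inclusion–exclusion. Total paths: C(26, 10) = 5311735. Through P₁: C(10, 6)·C(16, 4) = 382200. Through P₂: C(20, 8)·C(6, 2) = 1889550. Since P₁ is strictly southwest of P₂, a monotone path through both must visit P₁ then P₂; paths through both = C(10, 6)·C(10, 2)·C(6, 2) = 141750. Avoid both = 5311735 − 382200 − 1889550 + 141750 = 3181735.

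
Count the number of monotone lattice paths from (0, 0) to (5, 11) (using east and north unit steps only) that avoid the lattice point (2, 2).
Number of paths = 3048

Total paths from (0, 0) to (5, 11): C(16, 5) = 4368. Paths through (2, 2): (paths (0, 0) → (2, 2)) × (paths (2, 2) → (5, 11)) = C(4, 2) · C(12, 3) = 6 · 220 = 1320. Avoidance count = 4368 − 1320 = 3048.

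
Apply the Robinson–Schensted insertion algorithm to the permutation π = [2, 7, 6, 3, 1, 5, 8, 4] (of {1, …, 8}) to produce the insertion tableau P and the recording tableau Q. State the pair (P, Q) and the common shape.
P = [1, 3, 4, 8] / [2, 5] / [6] / [7];  Q = [1, 2, 6, 7] / [3, 8] / [4] / [5];  common shape = (4, 2, 1, 1)

Row-insert the values π_1, π_2, … into P one at a time, bumping the leftmost entry strictly greater than the inserted value down to the next row. The recording tableau Q records, in position (i, j), the step at which that cell was added to P.
  Insert 2 (step 1): P = [2];  Q = [1]
  Insert 7 (step 2): P = [2, 7];  Q = [1, 2]
  Insert 6 (step 3): P = [2, 6] / [7];  Q = [1, 2] / [3]
  Insert 3 (step 4): P = [2, 3] / [6] / [7];  Q = [1, 2] / [3] / [4]
  Insert 1 (step 5): P = [1, 3] / [2] / [6] / [7];  Q = [1, 2] / [3] / [4] / [5]
  Insert 5 (step 6): P = [1, 3, 5] / [2] / [6] / [7];  Q = [1, 2, 6] / [3] / [4] / [5]
  Insert 8 (step 7): P = [1, 3, 5, 8] / [2] / [6] / [7];  Q = [1, 2, 6, 7] / [3] / [4] / [5]
  Insert 4 (step 8): P = [1, 3, 4, 8] / [2, 5] / [6] / [7];  Q = [1, 2, 6, 7] / [3, 8] / [4] / [5]
Final shape: (4, 2, 1, 1).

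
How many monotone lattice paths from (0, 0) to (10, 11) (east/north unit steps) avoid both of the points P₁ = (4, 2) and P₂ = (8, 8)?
Number of paths = 180441

Inclusion–exclusion. Total paths: C(21, 10) = 352716. Through P₁: C(6, 4)·C(15, 6) = 75075. Through P₂: C(16, 8)·C(5, 2) = 128700. Since P₁ is strictly southwest of P₂, a monotone path through both must visit P₁ then P₂; paths through both = C(6, 4)·C(10, 4)·C(5, 2) = 31500. Avoid both = 352716 − 75075 − 128700 + 31500 = 180441.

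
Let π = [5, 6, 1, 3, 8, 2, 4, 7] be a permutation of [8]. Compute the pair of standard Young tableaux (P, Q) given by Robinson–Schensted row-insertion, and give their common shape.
P = [1, 2, 4, 7] / [3, 6, 8] / [5];  Q = [1, 2, 5, 8] / [3, 4, 7] / [6];  common shape = (4, 3, 1)

Row-insert the values π_1, π_2, … into P one at a time, bumping the leftmost entry strictly greater than the inserted value down to the next row. The recording tableau Q records, in position (i, j), the step at which that cell was added to P.
  Insert 5 (step 1): P = [5];  Q = [1]
  Insert 6 (step 2): P = [5, 6];  Q = [1, 2]
  Insert 1 (step 3): P = [1, 6] / [5];  Q = [1, 2] / [3]
  Insert 3 (step 4): P = [1, 3] / [5, 6];  Q = [1, 2] / [3, 4]
  Insert 8 (step 5): P = [1, 3, 8] / [5, 6];  Q = [1, 2, 5] / [3, 4]
  Insert 2 (step 6): P = [1, 2, 8] / [3, 6] / [5];  Q = [1, 2, 5] / [3, 4] / [6]
  Insert 4 (step 7): P = [1, 2, 4] / [3, 6, 8] / [5];  Q = [1, 2, 5] / [3, 4, 7] / [6]
  Insert 7 (step 8): P = [1, 2, 4, 7] / [3, 6, 8] / [5];  Q = [1, 2, 5, 8] / [3, 4, 7] / [6]
Final shape: (4, 3, 1).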